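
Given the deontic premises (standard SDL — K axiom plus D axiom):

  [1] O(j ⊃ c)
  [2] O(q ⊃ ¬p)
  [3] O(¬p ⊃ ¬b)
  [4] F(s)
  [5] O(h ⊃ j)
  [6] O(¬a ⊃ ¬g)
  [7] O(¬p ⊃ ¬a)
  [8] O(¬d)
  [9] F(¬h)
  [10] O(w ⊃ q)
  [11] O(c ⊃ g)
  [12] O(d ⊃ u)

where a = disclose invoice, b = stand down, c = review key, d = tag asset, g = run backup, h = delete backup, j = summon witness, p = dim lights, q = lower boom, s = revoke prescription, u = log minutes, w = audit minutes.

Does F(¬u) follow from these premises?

No

Premise 12 is O(d ⊃ u), but O(d) is not derivable from the premises, so it does not yield O(u).
No other premise forces O(u). An ideal world satisfying every premise can still have ¬u true, so F(¬u) is not derivable.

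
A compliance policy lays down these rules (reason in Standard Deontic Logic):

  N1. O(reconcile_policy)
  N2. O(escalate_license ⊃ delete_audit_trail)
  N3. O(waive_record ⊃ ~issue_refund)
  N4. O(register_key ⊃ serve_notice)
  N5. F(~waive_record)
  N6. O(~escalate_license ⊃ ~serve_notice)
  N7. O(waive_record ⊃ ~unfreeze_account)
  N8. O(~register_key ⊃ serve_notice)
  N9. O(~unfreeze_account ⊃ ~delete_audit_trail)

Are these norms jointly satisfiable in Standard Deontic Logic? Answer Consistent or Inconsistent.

By case analysis on ~register_key: premise 8 gives O(~register_key ⊃ serve_notice) and premise 4 gives O(register_key ⊃ serve_notice), so O(serve_notice) either way.
The contrapositive of premise 6 (O(~escalate_license ⊃ ~serve_notice)) is O(serve_notice ⊃ escalate_license), and O(serve_notice) is already established, so O(escalate_license).
Premise 2 is O(escalate_license ⊃ delete_audit_trail); since O(escalate_license), deontic closure gives O(delete_audit_trail).
Premise 9 is O(~unfreeze_account ⊃ ~delete_audit_trail); contrapositively O(delete_audit_trail ⊃ unfreeze_account). Since O(delete_audit_trail) holds, K gives O(unfreeze_account).
The contrapositive of premise 7 (O(waive_record ⊃ ~unfreeze_account)) is O(unfreeze_account ⊃ ~waive_record), and O(unfreeze_account) is already established, so O(~waive_record).
Yet premise 5 is F(~waive_record), i.e. O(waive_record).
We now have both O(~waive_record) and O(waive_record) — waive_record is simultaneously obligatory and forbidden, violating the D-axiom.

Inconsistent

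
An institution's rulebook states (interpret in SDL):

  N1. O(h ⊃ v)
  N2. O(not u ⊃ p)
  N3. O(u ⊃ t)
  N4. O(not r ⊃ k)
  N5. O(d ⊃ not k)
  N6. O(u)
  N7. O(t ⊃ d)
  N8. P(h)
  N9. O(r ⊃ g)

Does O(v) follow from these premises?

No

Premise 1 is O(h ⊃ v), but O(h) is not derivable from the premises (the permission P(h) asserts only not O(not h), not O(h)), so it does not yield O(v).
No other premise forces O(v). An ideal world satisfying every premise can still have v false, so O(v) is not derivable.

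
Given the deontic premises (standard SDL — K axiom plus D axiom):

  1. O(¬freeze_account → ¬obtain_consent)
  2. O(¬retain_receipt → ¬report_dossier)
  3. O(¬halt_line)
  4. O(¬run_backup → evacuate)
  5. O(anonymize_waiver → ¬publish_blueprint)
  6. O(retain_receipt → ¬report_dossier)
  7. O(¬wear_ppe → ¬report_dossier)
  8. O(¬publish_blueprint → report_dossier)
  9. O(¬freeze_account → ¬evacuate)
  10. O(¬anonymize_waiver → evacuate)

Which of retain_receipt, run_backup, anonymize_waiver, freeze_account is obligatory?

freeze_account

Premises 6 and 2 are O(retain_receipt → ¬report_dossier) and O(¬retain_receipt → ¬report_dossier); every ideal world satisfies retain_receipt or ¬retain_receipt, so in either case ¬report_dossier holds — hence O(¬report_dossier).
Premise 8 is O(¬publish_blueprint → report_dossier); contrapositively O(¬report_dossier → publish_blueprint). Since O(¬report_dossier) holds, K gives O(publish_blueprint).
Premise 5, O(anonymize_waiver → ¬publish_blueprint), contraposes to O(publish_blueprint → ¬anonymize_waiver); with O(publish_blueprint) we get O(¬anonymize_waiver).
Premise 10 is O(¬anonymize_waiver → evacuate); since O(¬anonymize_waiver), deontic closure gives O(evacuate).
Premise 9 is O(¬freeze_account → ¬evacuate); contrapositively O(evacuate → freeze_account). Since O(evacuate) holds, K gives O(freeze_account).
So O(freeze_account) holds — freeze_account is obligatory. None of the other listed options is made obligatory by any chain of premises.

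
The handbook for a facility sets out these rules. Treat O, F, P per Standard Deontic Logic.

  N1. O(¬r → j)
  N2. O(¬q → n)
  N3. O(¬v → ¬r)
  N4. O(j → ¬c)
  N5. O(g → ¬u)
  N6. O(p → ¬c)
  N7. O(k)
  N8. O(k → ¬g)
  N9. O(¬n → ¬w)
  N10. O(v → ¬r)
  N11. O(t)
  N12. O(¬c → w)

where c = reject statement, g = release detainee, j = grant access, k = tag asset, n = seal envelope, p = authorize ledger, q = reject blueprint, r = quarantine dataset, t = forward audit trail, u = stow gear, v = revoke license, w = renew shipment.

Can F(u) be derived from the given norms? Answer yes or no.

No

Premise 5 is O(g → ¬u), but O(g) is not derivable from the premises, so it does not yield O(¬u).
No other premise forces O(¬u). An ideal world satisfying every premise can still have u true, so F(u) is not derivable.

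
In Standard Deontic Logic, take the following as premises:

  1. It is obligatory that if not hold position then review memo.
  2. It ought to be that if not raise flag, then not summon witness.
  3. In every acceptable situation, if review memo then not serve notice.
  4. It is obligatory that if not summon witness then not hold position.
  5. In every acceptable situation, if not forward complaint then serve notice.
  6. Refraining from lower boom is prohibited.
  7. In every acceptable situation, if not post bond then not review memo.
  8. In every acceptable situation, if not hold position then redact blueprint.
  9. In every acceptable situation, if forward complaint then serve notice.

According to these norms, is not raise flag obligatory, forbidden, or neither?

By case analysis on ¬forward_complaint: premise 5 gives O(¬forward_complaint → serve_notice) and premise 9 gives O(forward_complaint → serve_notice), so O(serve_notice) either way.
The contrapositive of premise 3 (O(review_memo → ¬serve_notice)) is O(serve_notice → ¬review_memo), and O(serve_notice) is already established, so O(¬review_memo).
Premise 1 is O(¬hold_position → review_memo); contrapositively O(¬review_memo → hold_position). Since O(¬review_memo) holds, K gives O(hold_position).
Premise 4, O(¬summon_witness → ¬hold_position), contraposes to O(hold_position → summon_witness); with O(hold_position) we get O(summon_witness).
Premise 2 is O(¬raise_flag → ¬summon_witness); contrapositively O(summon_witness → raise_flag). Since O(summon_witness) holds, K gives O(raise_flag).
Premises 6, 7, 8 do not contribute to this derivation.
Thus O(raise_flag), which is F(¬raise_flag): ¬raise_flag is forbidden.

Forbidden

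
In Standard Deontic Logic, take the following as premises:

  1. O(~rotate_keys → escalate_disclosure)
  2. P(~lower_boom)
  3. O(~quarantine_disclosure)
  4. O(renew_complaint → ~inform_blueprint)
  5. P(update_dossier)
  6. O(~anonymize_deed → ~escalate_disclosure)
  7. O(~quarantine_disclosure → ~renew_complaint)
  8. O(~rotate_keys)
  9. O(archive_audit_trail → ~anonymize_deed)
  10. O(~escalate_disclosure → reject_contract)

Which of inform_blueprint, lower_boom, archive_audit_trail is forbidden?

archive_audit_trail

Premise 8 states O(~rotate_keys) outright.
Applying K to premise 1 (O(~rotate_keys → escalate_disclosure)) and O(~rotate_keys) yields O(escalate_disclosure).
Premise 6, O(~anonymize_deed → ~escalate_disclosure), contraposes to O(escalate_disclosure → anonymize_deed); with O(escalate_disclosure) we get O(anonymize_deed).
Premise 9 is O(archive_audit_trail → ~anonymize_deed); contrapositively O(anonymize_deed → ~archive_audit_trail). Since O(anonymize_deed) holds, K gives O(~archive_audit_trail).
So O(~archive_audit_trail) holds, i.e. archive_audit_trail is forbidden. None of the other listed options is forbidden under the premises.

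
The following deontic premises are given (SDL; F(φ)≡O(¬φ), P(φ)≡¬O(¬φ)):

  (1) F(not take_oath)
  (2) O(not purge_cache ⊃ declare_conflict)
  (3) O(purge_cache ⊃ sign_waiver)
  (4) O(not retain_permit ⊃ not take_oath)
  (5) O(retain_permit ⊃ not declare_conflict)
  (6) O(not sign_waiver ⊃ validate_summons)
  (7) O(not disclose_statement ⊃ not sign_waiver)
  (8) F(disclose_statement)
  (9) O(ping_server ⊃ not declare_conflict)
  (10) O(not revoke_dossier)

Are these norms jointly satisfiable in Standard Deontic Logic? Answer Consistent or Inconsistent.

Inconsistent

F(not take_oath) at premise 1 means O(take_oath).
Premise 4, O(not retain_permit ⊃ not take_oath), contraposes to O(take_oath ⊃ retain_permit); with O(take_oath) we get O(retain_permit).
Premise 5 is O(retain_permit ⊃ not declare_conflict); since O(retain_permit), deontic closure gives O(not declare_conflict).
Premise 2, O(not purge_cache ⊃ declare_conflict), contraposes to O(not declare_conflict ⊃ purge_cache); with O(not declare_conflict) we get O(purge_cache).
With premise 3, O(purge_cache ⊃ sign_waiver), the K-axiom yields O(sign_waiver).
Premise 7 is O(not disclose_statement ⊃ not sign_waiver); contrapositively O(sign_waiver ⊃ disclose_statement). Since O(sign_waiver) holds, K gives O(disclose_statement).
But premise 8, F(disclose_statement), means O(not disclose_statement).
We now have both O(disclose_statement) and O(not disclose_statement) — disclose_statement is simultaneously obligatory and forbidden, violating the D-axiom.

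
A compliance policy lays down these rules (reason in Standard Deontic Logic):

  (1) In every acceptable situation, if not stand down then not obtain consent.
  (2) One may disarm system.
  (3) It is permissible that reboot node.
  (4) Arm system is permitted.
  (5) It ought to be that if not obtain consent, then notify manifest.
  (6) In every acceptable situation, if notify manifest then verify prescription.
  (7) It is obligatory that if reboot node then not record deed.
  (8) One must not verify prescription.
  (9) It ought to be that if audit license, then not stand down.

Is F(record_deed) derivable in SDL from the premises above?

No

Premise 7 is O(reboot_node → ¬record_deed), but O(reboot_node) is not derivable from the premises (the permission P(reboot_node) asserts only ¬O(¬reboot_node), not O(reboot_node)), so it does not yield O(¬record_deed).
No other premise forces O(¬record_deed). An ideal world satisfying every premise can still have record_deed true, so F(record_deed) is not derivable.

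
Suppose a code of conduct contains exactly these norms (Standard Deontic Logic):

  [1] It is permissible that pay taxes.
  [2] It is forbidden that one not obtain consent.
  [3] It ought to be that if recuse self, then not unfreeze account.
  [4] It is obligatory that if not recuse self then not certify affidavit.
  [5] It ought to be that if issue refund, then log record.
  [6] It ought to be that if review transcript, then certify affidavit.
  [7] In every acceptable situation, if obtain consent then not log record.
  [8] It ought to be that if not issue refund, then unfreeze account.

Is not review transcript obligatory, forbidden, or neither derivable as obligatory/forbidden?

Premise 2, F(¬obtain_consent), is equivalent to O(obtain_consent).
Premise 7 is O(obtain_consent → ¬log_record); since O(obtain_consent), deontic closure gives O(¬log_record).
Premise 5, O(issue_refund → log_record), contraposes to O(¬log_record → ¬issue_refund); with O(¬log_record) we get O(¬issue_refund).
Applying K to premise 8 (O(¬issue_refund → unfreeze_account)) and O(¬issue_refund) yields O(unfreeze_account).
Premise 3 is O(recuse_self → ¬unfreeze_account); contrapositively O(unfreeze_account → ¬recuse_self). Since O(unfreeze_account) holds, K gives O(¬recuse_self).
Premise 4 is O(¬recuse_self → ¬certify_affidavit); since O(¬recuse_self), deontic closure gives O(¬certify_affidavit).
The contrapositive of premise 6 (O(review_transcript → certify_affidavit)) is O(¬certify_affidavit → ¬review_transcript), and O(¬certify_affidavit) is already established, so O(¬review_transcript).
Premise 1 does not contribute to this derivation.
Hence ¬review_transcript is obligatory.

Obligatory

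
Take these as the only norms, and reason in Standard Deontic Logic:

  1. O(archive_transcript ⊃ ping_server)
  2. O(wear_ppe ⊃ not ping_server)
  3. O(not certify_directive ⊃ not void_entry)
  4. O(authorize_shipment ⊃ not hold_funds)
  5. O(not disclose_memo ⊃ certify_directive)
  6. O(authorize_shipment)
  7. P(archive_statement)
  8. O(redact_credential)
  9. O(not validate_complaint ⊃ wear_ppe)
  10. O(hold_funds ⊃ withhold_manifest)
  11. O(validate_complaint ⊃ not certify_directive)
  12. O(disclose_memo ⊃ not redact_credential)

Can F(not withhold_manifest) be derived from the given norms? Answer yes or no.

Premise 10 is O(hold_funds ⊃ withhold_manifest), but O(hold_funds) is not derivable from the premises, so it does not yield O(withhold_manifest).
No other premise forces O(withhold_manifest). An ideal world satisfying every premise can still have not withhold_manifest true, so F(not withhold_manifest) is not derivable.

No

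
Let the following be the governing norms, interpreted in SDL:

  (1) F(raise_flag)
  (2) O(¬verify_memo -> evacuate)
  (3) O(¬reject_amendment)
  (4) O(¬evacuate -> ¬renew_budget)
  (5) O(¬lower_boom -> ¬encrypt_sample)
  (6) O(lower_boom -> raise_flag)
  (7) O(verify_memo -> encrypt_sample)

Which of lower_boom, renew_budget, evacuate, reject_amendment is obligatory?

F(raise_flag) at premise 1 means O(¬raise_flag).
Premise 6, O(lower_boom -> raise_flag), contraposes to O(¬raise_flag -> ¬lower_boom); with O(¬raise_flag) we get O(¬lower_boom).
Applying K to premise 5 (O(¬lower_boom -> ¬encrypt_sample)) and O(¬lower_boom) yields O(¬encrypt_sample).
The contrapositive of premise 7 (O(verify_memo -> encrypt_sample)) is O(¬encrypt_sample -> ¬verify_memo), and O(¬encrypt_sample) is already established, so O(¬verify_memo).
From O(¬verify_memo) and premise 2, O(¬verify_memo -> evacuate), we obtain O(evacuate).
So O(evacuate) holds — evacuate is obligatory. None of the other listed options is made obligatory by any chain of premises.

evacuate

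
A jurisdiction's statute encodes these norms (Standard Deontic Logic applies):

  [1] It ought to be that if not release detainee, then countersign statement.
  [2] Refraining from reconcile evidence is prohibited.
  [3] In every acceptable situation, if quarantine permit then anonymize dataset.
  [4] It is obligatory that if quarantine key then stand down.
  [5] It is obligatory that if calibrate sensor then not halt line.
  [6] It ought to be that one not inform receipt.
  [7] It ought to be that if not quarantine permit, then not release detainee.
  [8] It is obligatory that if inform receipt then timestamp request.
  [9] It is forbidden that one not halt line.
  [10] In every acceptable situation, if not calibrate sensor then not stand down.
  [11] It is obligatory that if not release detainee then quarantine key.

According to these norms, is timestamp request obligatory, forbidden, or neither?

Neither

Premise 8 is O(inform_receipt → timestamp_request), but O(inform_receipt) is not derivable from the premises, so it does not yield O(timestamp_request).
No premise or chain of K-axiom applications forces O(timestamp_request), and none forces O(¬timestamp_request). So timestamp_request is neither obligatory nor forbidden under these norms.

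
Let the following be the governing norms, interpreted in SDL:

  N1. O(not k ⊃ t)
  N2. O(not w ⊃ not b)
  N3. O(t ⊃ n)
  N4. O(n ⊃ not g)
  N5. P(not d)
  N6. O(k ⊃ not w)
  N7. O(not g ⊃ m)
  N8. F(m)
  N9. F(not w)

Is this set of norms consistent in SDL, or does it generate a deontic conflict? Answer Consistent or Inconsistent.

Inconsistent

F(not w) at premise 9 means O(w).
Premise 6, O(k ⊃ not w), contraposes to O(w ⊃ not k); with O(w) we get O(not k).
Applying K to premise 1 (O(not k ⊃ t)) and O(not k) yields O(t).
With premise 3, O(t ⊃ n), the K-axiom yields O(n).
Applying K to premise 4 (O(n ⊃ not g)) and O(n) yields O(not g).
With premise 7, O(not g ⊃ m), the K-axiom yields O(m).
However, F(m) at premise 8 amounts to O(not m).
We now have both O(m) and O(not m) — m is simultaneously obligatory and forbidden, violating the D-axiom.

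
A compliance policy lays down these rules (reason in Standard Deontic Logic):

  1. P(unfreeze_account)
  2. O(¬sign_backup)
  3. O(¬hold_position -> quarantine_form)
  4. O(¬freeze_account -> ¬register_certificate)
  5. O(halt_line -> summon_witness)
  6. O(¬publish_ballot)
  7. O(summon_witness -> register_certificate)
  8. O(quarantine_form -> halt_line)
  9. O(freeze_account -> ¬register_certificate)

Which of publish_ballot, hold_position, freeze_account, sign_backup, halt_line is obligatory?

hold_position

Premises 9 and 4 are O(freeze_account -> ¬register_certificate) and O(¬freeze_account -> ¬register_certificate); every ideal world satisfies freeze_account or ¬freeze_account, so in either case ¬register_certificate holds — hence O(¬register_certificate).
Premise 7, O(summon_witness -> register_certificate), contraposes to O(¬register_certificate -> ¬summon_witness); with O(¬register_certificate) we get O(¬summon_witness).
The contrapositive of premise 5 (O(halt_line -> summon_witness)) is O(¬summon_witness -> ¬halt_line), and O(¬summon_witness) is already established, so O(¬halt_line).
The contrapositive of premise 8 (O(quarantine_form -> halt_line)) is O(¬halt_line -> ¬quarantine_form), and O(¬halt_line) is already established, so O(¬quarantine_form).
Premise 3 is O(¬hold_position -> quarantine_form); contrapositively O(¬quarantine_form -> hold_position). Since O(¬quarantine_form) holds, K gives O(hold_position).
So O(hold_position) holds — hold_position is obligatory. None of the other listed options is made obligatory by any chain of premises.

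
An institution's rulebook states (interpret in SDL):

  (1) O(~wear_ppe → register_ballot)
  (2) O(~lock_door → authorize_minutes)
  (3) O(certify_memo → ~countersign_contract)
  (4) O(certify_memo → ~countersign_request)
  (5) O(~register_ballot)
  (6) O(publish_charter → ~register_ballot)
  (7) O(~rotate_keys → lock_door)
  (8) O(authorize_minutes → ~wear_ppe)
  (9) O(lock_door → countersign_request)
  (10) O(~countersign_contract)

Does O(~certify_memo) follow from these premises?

Premise 5 gives O(~register_ballot).
Premise 1, O(~wear_ppe → register_ballot), contraposes to O(~register_ballot → wear_ppe); with O(~register_ballot) we get O(wear_ppe).
Premise 8 is O(authorize_minutes → ~wear_ppe); contrapositively O(wear_ppe → ~authorize_minutes). Since O(wear_ppe) holds, K gives O(~authorize_minutes).
Premise 2, O(~lock_door → authorize_minutes), contraposes to O(~authorize_minutes → lock_door); with O(~authorize_minutes) we get O(lock_door).
Premise 9 is O(lock_door → countersign_request); since O(lock_door), deontic closure gives O(countersign_request).
Premise 4 is O(certify_memo → ~countersign_request); contrapositively O(countersign_request → ~certify_memo). Since O(countersign_request) holds, K gives O(~certify_memo).
Premises 3, 6, 7, 10 do not contribute to this derivation.
So O(~certify_memo) follows.

Yes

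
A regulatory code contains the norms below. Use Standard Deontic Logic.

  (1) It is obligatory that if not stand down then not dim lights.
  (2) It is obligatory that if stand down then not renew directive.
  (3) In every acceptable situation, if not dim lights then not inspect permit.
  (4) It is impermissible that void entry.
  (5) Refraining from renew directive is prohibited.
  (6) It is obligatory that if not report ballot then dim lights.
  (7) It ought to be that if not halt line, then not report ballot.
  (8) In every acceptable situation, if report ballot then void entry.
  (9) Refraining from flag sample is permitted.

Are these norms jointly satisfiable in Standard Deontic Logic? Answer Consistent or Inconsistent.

Premise 4 is F(void_entry), i.e. O(¬void_entry).
The contrapositive of premise 8 (O(report_ballot → void_entry)) is O(¬void_entry → ¬report_ballot), and O(¬void_entry) is already established, so O(¬report_ballot).
With premise 6, O(¬report_ballot → dim_lights), the K-axiom yields O(dim_lights).
Premise 1 is O(¬stand_down → ¬dim_lights); contrapositively O(dim_lights → stand_down). Since O(dim_lights) holds, K gives O(stand_down).
With premise 2, O(stand_down → ¬renew_directive), the K-axiom yields O(¬renew_directive).
Yet premise 5 is F(¬renew_directive), i.e. O(renew_directive).
We now have both O(¬renew_directive) and O(renew_directive) — renew_directive is simultaneously obligatory and forbidden, violating the D-axiom.

Inconsistent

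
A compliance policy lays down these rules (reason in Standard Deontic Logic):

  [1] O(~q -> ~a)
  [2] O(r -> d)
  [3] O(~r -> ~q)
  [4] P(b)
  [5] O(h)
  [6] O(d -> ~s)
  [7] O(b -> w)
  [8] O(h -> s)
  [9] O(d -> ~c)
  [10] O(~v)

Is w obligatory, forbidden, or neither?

Premise 7 is O(b -> w), but O(b) is not derivable from the premises (the permission P(b) asserts only ~O(~b), not O(b)), so it does not yield O(w).
No premise or chain of K-axiom applications forces O(w), and none forces O(~w). So w is neither obligatory nor forbidden under these norms.

Neither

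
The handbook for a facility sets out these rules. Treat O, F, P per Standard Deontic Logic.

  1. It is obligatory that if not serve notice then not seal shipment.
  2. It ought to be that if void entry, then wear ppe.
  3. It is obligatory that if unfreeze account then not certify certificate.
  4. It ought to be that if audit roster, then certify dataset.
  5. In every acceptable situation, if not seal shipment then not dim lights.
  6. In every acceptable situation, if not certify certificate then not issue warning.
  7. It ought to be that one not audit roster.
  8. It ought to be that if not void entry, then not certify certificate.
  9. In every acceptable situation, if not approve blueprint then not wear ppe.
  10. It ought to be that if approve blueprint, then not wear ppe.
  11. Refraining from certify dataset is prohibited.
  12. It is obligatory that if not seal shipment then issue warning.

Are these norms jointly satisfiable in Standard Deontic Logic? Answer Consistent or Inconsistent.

Premise 4 is O(audit_roster → certify_dataset); even if O(certify_dataset) held, inferring O(audit_roster) would be affirming the consequent — invalid.
So O(audit_roster) is not derivable, and the apparent clash with O(¬audit_roster) does not arise.
A world satisfying every obligation exists (e.g. approve_blueprint=false, audit_roster=false, certify_certificate=false, certify_dataset=true, dim_lights=false, issue_warning=false, seal_shipment=true, serve_notice=true, unfreeze_account=false, void_entry=false, wear_ppe=false); no atom is both obligatory and forbidden, so the set is consistent.

Consistent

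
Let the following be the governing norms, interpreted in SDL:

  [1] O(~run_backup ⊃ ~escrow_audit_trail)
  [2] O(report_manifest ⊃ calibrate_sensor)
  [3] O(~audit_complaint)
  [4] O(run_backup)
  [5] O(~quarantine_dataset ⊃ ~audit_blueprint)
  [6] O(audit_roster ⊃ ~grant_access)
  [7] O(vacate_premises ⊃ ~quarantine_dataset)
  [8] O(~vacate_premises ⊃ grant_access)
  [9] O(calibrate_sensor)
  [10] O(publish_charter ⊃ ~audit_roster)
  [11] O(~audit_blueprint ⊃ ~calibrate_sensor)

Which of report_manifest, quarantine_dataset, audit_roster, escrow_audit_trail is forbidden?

Premise 9 gives O(calibrate_sensor).
The contrapositive of premise 11 (O(~audit_blueprint ⊃ ~calibrate_sensor)) is O(calibrate_sensor ⊃ audit_blueprint), and O(calibrate_sensor) is already established, so O(audit_blueprint).
Premise 5 is O(~quarantine_dataset ⊃ ~audit_blueprint); contrapositively O(audit_blueprint ⊃ quarantine_dataset). Since O(audit_blueprint) holds, K gives O(quarantine_dataset).
The contrapositive of premise 7 (O(vacate_premises ⊃ ~quarantine_dataset)) is O(quarantine_dataset ⊃ ~vacate_premises), and O(quarantine_dataset) is already established, so O(~vacate_premises).
With premise 8, O(~vacate_premises ⊃ grant_access), the K-axiom yields O(grant_access).
Premise 6 is O(audit_roster ⊃ ~grant_access); contrapositively O(grant_access ⊃ ~audit_roster). Since O(grant_access) holds, K gives O(~audit_roster).
So O(~audit_roster) holds, i.e. audit_roster is forbidden. None of the other listed options is forbidden under the premises.

audit_roster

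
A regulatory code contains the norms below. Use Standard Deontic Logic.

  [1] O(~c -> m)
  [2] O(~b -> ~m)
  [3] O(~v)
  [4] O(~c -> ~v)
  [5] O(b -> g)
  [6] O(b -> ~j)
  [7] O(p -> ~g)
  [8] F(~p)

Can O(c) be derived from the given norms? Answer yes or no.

F(~p) at premise 8 means O(p).
From O(p) and premise 7, O(p -> ~g), we obtain O(~g).
Premise 5 is O(b -> g); contrapositively O(~g -> ~b). Since O(~g) holds, K gives O(~b).
From O(~b) and premise 2, O(~b -> ~m), we obtain O(~m).
Premise 1 is O(~c -> m); contrapositively O(~m -> c). Since O(~m) holds, K gives O(c).
Premises 3, 4, 6 do not contribute to this derivation.
So O(c) follows.

Yes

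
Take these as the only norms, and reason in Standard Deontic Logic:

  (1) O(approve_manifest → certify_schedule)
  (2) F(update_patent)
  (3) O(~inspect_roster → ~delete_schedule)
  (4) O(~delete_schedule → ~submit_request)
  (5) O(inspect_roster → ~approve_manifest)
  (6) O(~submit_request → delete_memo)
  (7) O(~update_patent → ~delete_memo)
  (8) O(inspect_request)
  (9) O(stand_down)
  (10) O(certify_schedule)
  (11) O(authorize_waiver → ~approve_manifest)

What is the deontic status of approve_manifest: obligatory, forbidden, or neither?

Forbidden

Premise 2, F(update_patent), is equivalent to O(~update_patent).
From O(~update_patent) and premise 7, O(~update_patent → ~delete_memo), we obtain O(~delete_memo).
Premise 6 is O(~submit_request → delete_memo); contrapositively O(~delete_memo → submit_request). Since O(~delete_memo) holds, K gives O(submit_request).
The contrapositive of premise 4 (O(~delete_schedule → ~submit_request)) is O(submit_request → delete_schedule), and O(submit_request) is already established, so O(delete_schedule).
The contrapositive of premise 3 (O(~inspect_roster → ~delete_schedule)) is O(delete_schedule → inspect_roster), and O(delete_schedule) is already established, so O(inspect_roster).
Applying K to premise 5 (O(inspect_roster → ~approve_manifest)) and O(inspect_roster) yields O(~approve_manifest).
Premises 1, 8, 9, 10, 11 do not contribute to this derivation.
Thus O(~approve_manifest), which is F(approve_manifest): approve_manifest is forbidden.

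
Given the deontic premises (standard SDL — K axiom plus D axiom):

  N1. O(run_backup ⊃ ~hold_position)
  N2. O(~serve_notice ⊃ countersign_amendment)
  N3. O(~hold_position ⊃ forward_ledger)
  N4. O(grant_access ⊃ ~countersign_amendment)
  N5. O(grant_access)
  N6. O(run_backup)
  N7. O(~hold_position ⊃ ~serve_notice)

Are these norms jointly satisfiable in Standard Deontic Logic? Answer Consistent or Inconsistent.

Premise 5 gives O(grant_access).
Premise 4 is O(grant_access ⊃ ~countersign_amendment); since O(grant_access), deontic closure gives O(~countersign_amendment).
Premise 2 is O(~serve_notice ⊃ countersign_amendment); contrapositively O(~countersign_amendment ⊃ serve_notice). Since O(~countersign_amendment) holds, K gives O(serve_notice).
The contrapositive of premise 7 (O(~hold_position ⊃ ~serve_notice)) is O(serve_notice ⊃ hold_position), and O(serve_notice) is already established, so O(hold_position).
Premise 1, O(run_backup ⊃ ~hold_position), contraposes to O(hold_position ⊃ ~run_backup); with O(hold_position) we get O(~run_backup).
Yet premise 6 states O(run_backup).
We now have both O(~run_backup) and O(run_backup) — run_backup is simultaneously obligatory and forbidden, violating the D-axiom.

Inconsistent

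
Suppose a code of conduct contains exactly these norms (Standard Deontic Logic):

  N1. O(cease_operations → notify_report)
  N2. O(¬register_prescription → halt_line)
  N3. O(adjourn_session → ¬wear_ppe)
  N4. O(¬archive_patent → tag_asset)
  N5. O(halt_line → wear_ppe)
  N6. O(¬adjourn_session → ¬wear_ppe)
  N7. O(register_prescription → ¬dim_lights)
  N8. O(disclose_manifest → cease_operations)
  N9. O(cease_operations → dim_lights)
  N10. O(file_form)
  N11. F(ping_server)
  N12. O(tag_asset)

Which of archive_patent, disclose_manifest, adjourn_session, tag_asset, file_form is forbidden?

disclose_manifest

Premises 6 and 3 cover both cases: O(¬adjourn_session → ¬wear_ppe) and O(adjourn_session → ¬wear_ppe). Since ¬adjourn_session ∨ adjourn_session is a tautology, O(¬wear_ppe) follows.
Premise 5, O(halt_line → wear_ppe), contraposes to O(¬wear_ppe → ¬halt_line); with O(¬wear_ppe) we get O(¬halt_line).
The contrapositive of premise 2 (O(¬register_prescription → halt_line)) is O(¬halt_line → register_prescription), and O(¬halt_line) is already established, so O(register_prescription).
From O(register_prescription) and premise 7, O(register_prescription → ¬dim_lights), we obtain O(¬dim_lights).
Premise 9, O(cease_operations → dim_lights), contraposes to O(¬dim_lights → ¬cease_operations); with O(¬dim_lights) we get O(¬cease_operations).
The contrapositive of premise 8 (O(disclose_manifest → cease_operations)) is O(¬cease_operations → ¬disclose_manifest), and O(¬cease_operations) is already established, so O(¬disclose_manifest).
So O(¬disclose_manifest) holds, i.e. disclose_manifest is forbidden. None of the other listed options is forbidden under the premises.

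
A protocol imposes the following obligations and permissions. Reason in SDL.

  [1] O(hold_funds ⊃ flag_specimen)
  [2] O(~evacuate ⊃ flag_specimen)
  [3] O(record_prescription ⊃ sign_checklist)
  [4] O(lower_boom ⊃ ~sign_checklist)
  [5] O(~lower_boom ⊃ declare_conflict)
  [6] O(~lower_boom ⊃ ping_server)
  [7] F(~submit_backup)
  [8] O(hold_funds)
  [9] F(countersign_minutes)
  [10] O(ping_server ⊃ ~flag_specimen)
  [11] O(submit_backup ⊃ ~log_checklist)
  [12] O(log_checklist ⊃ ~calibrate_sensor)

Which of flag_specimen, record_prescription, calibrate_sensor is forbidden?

Premise 8 states O(hold_funds) outright.
With premise 1, O(hold_funds ⊃ flag_specimen), the K-axiom yields O(flag_specimen).
Premise 10, O(ping_server ⊃ ~flag_specimen), contraposes to O(flag_specimen ⊃ ~ping_server); with O(flag_specimen) we get O(~ping_server).
Premise 6, O(~lower_boom ⊃ ping_server), contraposes to O(~ping_server ⊃ lower_boom); with O(~ping_server) we get O(lower_boom).
Applying K to premise 4 (O(lower_boom ⊃ ~sign_checklist)) and O(lower_boom) yields O(~sign_checklist).
Premise 3, O(record_prescription ⊃ sign_checklist), contraposes to O(~sign_checklist ⊃ ~record_prescription); with O(~sign_checklist) we get O(~record_prescription).
So O(~record_prescription) holds, i.e. record_prescription is forbidden. None of the other listed options is forbidden under the premises.

record_prescription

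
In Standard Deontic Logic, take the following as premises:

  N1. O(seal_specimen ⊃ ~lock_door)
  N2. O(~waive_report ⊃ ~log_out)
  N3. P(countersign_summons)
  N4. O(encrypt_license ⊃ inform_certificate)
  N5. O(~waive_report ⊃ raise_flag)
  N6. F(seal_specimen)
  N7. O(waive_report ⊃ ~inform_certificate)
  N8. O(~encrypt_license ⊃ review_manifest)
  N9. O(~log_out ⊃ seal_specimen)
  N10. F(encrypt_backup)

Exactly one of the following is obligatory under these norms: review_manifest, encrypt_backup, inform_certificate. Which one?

review_manifest

Premise 6 is F(seal_specimen), i.e. O(~seal_specimen).
Premise 9, O(~log_out ⊃ seal_specimen), contraposes to O(~seal_specimen ⊃ log_out); with O(~seal_specimen) we get O(log_out).
Premise 2, O(~waive_report ⊃ ~log_out), contraposes to O(log_out ⊃ waive_report); with O(log_out) we get O(waive_report).
Premise 7 is O(waive_report ⊃ ~inform_certificate); since O(waive_report), deontic closure gives O(~inform_certificate).
Premise 4, O(encrypt_license ⊃ inform_certificate), contraposes to O(~inform_certificate ⊃ ~encrypt_license); with O(~inform_certificate) we get O(~encrypt_license).
Premise 8 is O(~encrypt_license ⊃ review_manifest); since O(~encrypt_license), deontic closure gives O(review_manifest).
So O(review_manifest) holds — review_manifest is obligatory. None of the other listed options is made obligatory by any chain of premises.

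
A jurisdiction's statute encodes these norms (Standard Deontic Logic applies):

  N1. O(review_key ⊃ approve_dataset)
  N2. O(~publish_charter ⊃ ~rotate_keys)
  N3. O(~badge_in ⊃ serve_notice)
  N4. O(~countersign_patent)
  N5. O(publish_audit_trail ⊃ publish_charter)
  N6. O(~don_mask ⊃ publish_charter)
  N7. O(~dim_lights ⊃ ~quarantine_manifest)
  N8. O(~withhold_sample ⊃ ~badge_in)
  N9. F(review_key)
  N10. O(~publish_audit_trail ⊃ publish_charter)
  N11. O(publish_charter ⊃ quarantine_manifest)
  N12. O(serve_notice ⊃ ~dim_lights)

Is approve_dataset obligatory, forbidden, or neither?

Premise 1 is O(review_key ⊃ approve_dataset), but O(review_key) is not derivable from the premises, so it does not yield O(approve_dataset).
No premise or chain of K-axiom applications forces O(approve_dataset), and none forces O(~approve_dataset). So approve_dataset is neither obligatory nor forbidden under these norms.

Neither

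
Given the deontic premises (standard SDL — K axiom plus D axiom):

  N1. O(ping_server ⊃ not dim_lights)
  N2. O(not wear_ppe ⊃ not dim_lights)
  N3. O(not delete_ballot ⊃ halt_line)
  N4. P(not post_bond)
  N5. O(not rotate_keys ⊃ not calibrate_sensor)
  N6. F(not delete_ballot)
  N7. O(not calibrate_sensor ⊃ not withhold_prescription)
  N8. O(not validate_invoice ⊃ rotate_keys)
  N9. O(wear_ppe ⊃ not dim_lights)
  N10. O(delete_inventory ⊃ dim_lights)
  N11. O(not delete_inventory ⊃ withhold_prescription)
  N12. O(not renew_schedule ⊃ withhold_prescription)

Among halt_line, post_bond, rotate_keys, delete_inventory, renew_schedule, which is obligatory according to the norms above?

rotate_keys

Premises 2 and 9 cover both cases: O(not wear_ppe ⊃ not dim_lights) and O(wear_ppe ⊃ not dim_lights). Since not wear_ppe ∨ wear_ppe is a tautology, O(not dim_lights) follows.
The contrapositive of premise 10 (O(delete_inventory ⊃ dim_lights)) is O(not dim_lights ⊃ not delete_inventory), and O(not dim_lights) is already established, so O(not delete_inventory).
From O(not delete_inventory) and premise 11, O(not delete_inventory ⊃ withhold_prescription), we obtain O(withhold_prescription).
Premise 7, O(not calibrate_sensor ⊃ not withhold_prescription), contraposes to O(withhold_prescription ⊃ calibrate_sensor); with O(withhold_prescription) we get O(calibrate_sensor).
Premise 5, O(not rotate_keys ⊃ not calibrate_sensor), contraposes to O(calibrate_sensor ⊃ rotate_keys); with O(calibrate_sensor) we get O(rotate_keys).
So O(rotate_keys) holds — rotate_keys is obligatory. None of the other listed options is made obligatory by any chain of premises.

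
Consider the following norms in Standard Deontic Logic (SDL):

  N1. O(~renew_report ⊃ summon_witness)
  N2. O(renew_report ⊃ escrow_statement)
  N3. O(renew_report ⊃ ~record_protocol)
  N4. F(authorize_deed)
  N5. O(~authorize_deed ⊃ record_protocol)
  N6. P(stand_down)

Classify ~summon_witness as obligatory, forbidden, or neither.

F(authorize_deed) at premise 4 means O(~authorize_deed).
From O(~authorize_deed) and premise 5, O(~authorize_deed ⊃ record_protocol), we obtain O(record_protocol).
The contrapositive of premise 3 (O(renew_report ⊃ ~record_protocol)) is O(record_protocol ⊃ ~renew_report), and O(record_protocol) is already established, so O(~renew_report).
Premise 1 is O(~renew_report ⊃ summon_witness); since O(~renew_report), deontic closure gives O(summon_witness).
Premises 2, 6 do not contribute to this derivation.
Thus O(summon_witness), which is F(~summon_witness): ~summon_witness is forbidden.

Forbidden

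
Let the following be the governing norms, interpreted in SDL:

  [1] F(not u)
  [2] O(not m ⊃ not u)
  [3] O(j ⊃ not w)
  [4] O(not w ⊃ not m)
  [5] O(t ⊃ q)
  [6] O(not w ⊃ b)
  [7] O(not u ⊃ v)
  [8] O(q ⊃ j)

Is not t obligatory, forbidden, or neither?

Premise 1, F(not u), is equivalent to O(u).
The contrapositive of premise 2 (O(not m ⊃ not u)) is O(u ⊃ m), and O(u) is already established, so O(m).
The contrapositive of premise 4 (O(not w ⊃ not m)) is O(m ⊃ w), and O(m) is already established, so O(w).
Premise 3 is O(j ⊃ not w); contrapositively O(w ⊃ not j). Since O(w) holds, K gives O(not j).
Premise 8 is O(q ⊃ j); contrapositively O(not j ⊃ not q). Since O(not j) holds, K gives O(not q).
The contrapositive of premise 5 (O(t ⊃ q)) is O(not q ⊃ not t), and O(not q) is already established, so O(not t).
Premises 6, 7 do not contribute to this derivation.
Hence not t is obligatory.

Obligatory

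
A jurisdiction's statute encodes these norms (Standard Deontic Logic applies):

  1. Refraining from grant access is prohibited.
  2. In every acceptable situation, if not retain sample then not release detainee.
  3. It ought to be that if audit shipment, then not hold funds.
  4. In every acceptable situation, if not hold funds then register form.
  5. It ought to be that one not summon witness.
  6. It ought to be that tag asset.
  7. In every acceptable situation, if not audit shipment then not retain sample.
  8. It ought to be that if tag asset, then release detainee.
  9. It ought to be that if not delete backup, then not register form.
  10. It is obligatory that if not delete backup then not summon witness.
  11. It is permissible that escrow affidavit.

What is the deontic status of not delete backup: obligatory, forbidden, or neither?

Forbidden

From premise 6 we have O(tag_asset).
With premise 8, O(tag_asset → release_detainee), the K-axiom yields O(release_detainee).
The contrapositive of premise 2 (O(¬retain_sample → ¬release_detainee)) is O(release_detainee → retain_sample), and O(release_detainee) is already established, so O(retain_sample).
Premise 7, O(¬audit_shipment → ¬retain_sample), contraposes to O(retain_sample → audit_shipment); with O(retain_sample) we get O(audit_shipment).
With premise 3, O(audit_shipment → ¬hold_funds), the K-axiom yields O(¬hold_funds).
With premise 4, O(¬hold_funds → register_form), the K-axiom yields O(register_form).
Premise 9, O(¬delete_backup → ¬register_form), contraposes to O(register_form → delete_backup); with O(register_form) we get O(delete_backup).
Premises 1, 5, 10, 11 do not contribute to this derivation.
Thus O(delete_backup), which is F(¬delete_backup): ¬delete_backup is forbidden.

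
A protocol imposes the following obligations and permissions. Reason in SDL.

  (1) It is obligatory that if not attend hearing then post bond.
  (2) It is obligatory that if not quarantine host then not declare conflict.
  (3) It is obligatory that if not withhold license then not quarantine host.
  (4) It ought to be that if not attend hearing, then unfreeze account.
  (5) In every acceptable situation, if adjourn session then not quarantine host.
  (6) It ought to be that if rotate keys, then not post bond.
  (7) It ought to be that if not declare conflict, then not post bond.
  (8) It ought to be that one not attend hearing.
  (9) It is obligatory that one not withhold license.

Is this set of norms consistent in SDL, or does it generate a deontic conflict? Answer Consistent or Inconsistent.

Premise 9 gives O(¬withhold_license).
Applying K to premise 3 (O(¬withhold_license → ¬quarantine_host)) and O(¬withhold_license) yields O(¬quarantine_host).
Applying K to premise 2 (O(¬quarantine_host → ¬declare_conflict)) and O(¬quarantine_host) yields O(¬declare_conflict).
Premise 7 is O(¬declare_conflict → ¬post_bond); since O(¬declare_conflict), deontic closure gives O(¬post_bond).
Premise 1 is O(¬attend_hearing → post_bond); contrapositively O(¬post_bond → attend_hearing). Since O(¬post_bond) holds, K gives O(attend_hearing).
But premise 8 directly asserts O(¬attend_hearing).
We now have both O(attend_hearing) and O(¬attend_hearing) — attend_hearing is simultaneously obligatory and forbidden, violating the D-axiom.

Inconsistent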